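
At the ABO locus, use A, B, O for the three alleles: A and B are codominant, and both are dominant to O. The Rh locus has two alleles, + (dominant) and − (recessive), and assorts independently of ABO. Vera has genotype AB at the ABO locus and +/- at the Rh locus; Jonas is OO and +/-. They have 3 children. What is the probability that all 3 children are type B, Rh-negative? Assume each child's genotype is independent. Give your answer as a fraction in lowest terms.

1/512

ABO cross AB × OO → 1/2 A, 1/2 B.
Rh cross +/- × +/- → 3/4 Rh+, 1/4 Rh-; so P(type B, Rh-negative) = 1/2 × 1/4 = 1/8 per child.
All 3 independent: (1/8)^3 = 1/512.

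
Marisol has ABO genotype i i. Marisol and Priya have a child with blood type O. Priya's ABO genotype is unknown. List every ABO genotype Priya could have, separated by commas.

I^A i, I^B i, i i

For each candidate genotype of Priya, check whether crossing it with i i can produce every observed child phenotype.
  I^A I^A → possible child types {A} ✗
  I^A I^B → possible child types {A, B} ✗
  I^A i → possible child types {O, A} ✓
  I^B I^B → possible child types {B} ✗
  I^B i → possible child types {O, B} ✓
  i i → possible child types {O} ✓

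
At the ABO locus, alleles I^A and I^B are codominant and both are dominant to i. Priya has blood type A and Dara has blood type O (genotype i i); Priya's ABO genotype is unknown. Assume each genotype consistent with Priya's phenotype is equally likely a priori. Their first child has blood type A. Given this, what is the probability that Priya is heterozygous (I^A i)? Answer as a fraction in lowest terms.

Possible genotypes: Priya ∈ {I^A I^A, I^A i}; Dara ∈ {i i}.
Weight each parental genotype pair by prior × P(type-A child):
  I^A I^A × i i: posterior weight 2/3.
  I^A i × i i: posterior weight 1/3.
Sum the posterior weight over pairs where Priya is I^A i: 1/3.

1/3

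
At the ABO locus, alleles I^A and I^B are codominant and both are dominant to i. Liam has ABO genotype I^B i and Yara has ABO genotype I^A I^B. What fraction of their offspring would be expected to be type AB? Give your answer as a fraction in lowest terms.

ABO cross I^B i × I^A I^B → offspring phenotypes: 1/4 A, 1/2 B, 1/4 AB.
So P(type AB) = 1/4.

1/4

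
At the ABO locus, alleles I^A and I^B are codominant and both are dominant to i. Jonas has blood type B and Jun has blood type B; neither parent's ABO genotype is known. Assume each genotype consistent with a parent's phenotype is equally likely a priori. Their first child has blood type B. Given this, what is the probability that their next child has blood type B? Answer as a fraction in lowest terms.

19/20

Possible genotypes: Jonas ∈ {I^B I^B, I^B i}; Jun ∈ {I^B I^B, I^B i}.
Weight each parental genotype pair by prior × P(type-B child):
  I^B I^B × I^B I^B: posterior weight 4/15; P(next child type B) = 1.
  I^B I^B × I^B i: posterior weight 4/15; P(next child type B) = 1.
  I^B i × I^B I^B: posterior weight 4/15; P(next child type B) = 1.
  I^B i × I^B i: posterior weight 1/5; P(next child type B) = 3/4.
Weighted sum = 19/20.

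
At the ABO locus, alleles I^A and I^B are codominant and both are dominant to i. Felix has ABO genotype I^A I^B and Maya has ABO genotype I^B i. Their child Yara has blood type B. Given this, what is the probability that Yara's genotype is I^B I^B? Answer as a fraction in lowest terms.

Cross I^A I^B × I^B i → 1/4 I^A I^B, 1/4 I^A i, 1/4 I^B I^B, 1/4 I^B i.
Type-B genotypes among offspring: I^B I^B (1/4), I^B i (1/4); total 1/2.
P(I^B I^B | type B) = (1/4) / (1/2) = 1/2.

1/2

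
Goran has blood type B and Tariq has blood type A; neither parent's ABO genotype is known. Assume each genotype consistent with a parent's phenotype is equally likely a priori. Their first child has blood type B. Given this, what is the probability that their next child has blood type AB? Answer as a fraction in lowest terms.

5/12

Possible genotypes: Goran ∈ {BB, BO}; Tariq ∈ {AA, AO}.
Weight each parental genotype pair by prior × P(type-B child):
  BB × AO: posterior weight 2/3; P(next child type AB) = 1/2.
  BO × AO: posterior weight 1/3; P(next child type AB) = 1/4.
Weighted sum = 5/12.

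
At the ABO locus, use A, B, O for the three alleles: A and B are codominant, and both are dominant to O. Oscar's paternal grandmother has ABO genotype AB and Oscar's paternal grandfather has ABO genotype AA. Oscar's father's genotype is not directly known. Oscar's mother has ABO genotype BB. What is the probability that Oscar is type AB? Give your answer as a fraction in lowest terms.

Oscar's father's ABO genotype from AB × AA: 1/2 AA, 1/2 AB.
Crossing each possibility with the mother BB and summing P(type AB): 1/2·1 + 1/2·1/2 = 3/4.

3/4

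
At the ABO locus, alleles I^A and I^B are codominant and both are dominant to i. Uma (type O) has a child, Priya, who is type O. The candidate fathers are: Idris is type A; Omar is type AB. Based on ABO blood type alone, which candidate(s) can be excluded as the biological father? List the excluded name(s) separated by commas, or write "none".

A candidate is excluded only if no genotype consistent with his phenotype could produce a type O child with a type O mother.
Omar (type AB): no genotype consistent with that phenotype can produce a type-O child with a type-O mother.

Omar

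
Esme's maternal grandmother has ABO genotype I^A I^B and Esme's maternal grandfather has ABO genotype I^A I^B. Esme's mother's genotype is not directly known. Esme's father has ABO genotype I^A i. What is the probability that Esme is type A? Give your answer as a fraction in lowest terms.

1/2

Esme's mother's ABO genotype from I^A I^B × I^A I^B: 1/4 I^A I^A, 1/2 I^A I^B, 1/4 I^B I^B.
Crossing each possibility with the father I^A i and summing P(type A): 1/4·1 + 1/2·1/2 + 1/4·0 = 1/2.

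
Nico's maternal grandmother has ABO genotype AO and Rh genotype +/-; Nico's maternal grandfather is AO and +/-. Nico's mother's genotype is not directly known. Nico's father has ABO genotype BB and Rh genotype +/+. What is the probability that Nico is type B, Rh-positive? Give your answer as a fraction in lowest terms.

1/2

Nico's mother's ABO genotype from AO × AO: 1/4 AA, 1/2 AO, 1/4 OO.
Crossing each possibility with the father BB and summing P(type B): 1/4·0 + 1/2·1/2 + 1/4·1 = 1/2.
Similarly for Rh via the mother's Rh distribution: P(Rh+) = 1.
Independent loci: 1/2 × 1 = 1/2.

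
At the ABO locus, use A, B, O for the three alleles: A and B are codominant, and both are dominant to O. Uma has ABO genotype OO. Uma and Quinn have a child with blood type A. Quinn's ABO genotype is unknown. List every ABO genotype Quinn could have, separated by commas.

AA, AB, AO

For each candidate genotype of Quinn, check whether crossing it with OO can produce every observed child phenotype.
  AA → possible child types {A} ✓
  AB → possible child types {A, B} ✓
  AO → possible child types {O, A} ✓
  BB → possible child types {B} ✗
  BO → possible child types {O, B} ✗
  OO → possible child types {O} ✗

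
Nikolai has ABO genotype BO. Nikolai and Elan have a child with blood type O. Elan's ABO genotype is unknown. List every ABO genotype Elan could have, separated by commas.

AO, BO, OO

For each candidate genotype of Elan, check whether crossing it with BO can produce every observed child phenotype.
  AA → possible child types {A, AB} ✗
  AB → possible child types {A, B, AB} ✗
  AO → possible child types {O, A, B, AB} ✓
  BB → possible child types {B} ✗
  BO → possible child types {O, B} ✓
  OO → possible child types {O, B} ✓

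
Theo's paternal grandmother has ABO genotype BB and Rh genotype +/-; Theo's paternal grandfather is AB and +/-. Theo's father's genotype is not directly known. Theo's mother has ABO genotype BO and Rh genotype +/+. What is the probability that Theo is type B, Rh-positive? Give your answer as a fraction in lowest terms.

3/4

Theo's father's ABO genotype from BB × AB: 1/2 AB, 1/2 BB.
Crossing each possibility with the mother BO and summing P(type B): 1/2·1/2 + 1/2·1 = 3/4.
Similarly for Rh via the father's Rh distribution: P(Rh+) = 1.
Independent loci: 3/4 × 1 = 3/4.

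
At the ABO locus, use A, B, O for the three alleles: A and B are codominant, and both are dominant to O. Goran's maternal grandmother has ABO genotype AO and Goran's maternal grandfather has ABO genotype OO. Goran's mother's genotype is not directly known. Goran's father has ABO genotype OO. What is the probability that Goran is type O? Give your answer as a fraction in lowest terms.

3/4

Goran's mother's ABO genotype from AO × OO: 1/2 AO, 1/2 OO.
Crossing each possibility with the father OO and summing P(type O): 1/2·1/2 + 1/2·1 = 3/4.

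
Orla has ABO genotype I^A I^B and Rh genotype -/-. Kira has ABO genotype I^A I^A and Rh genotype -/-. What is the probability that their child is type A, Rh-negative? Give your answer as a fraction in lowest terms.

1/2

ABO cross I^A I^B × I^A I^A → offspring phenotypes: 1/2 A, 1/2 AB.
Rh cross -/- × -/- → 1 Rh-.
Independent loci: P(type A, Rh-negative) = 1/2 × 1 = 1/2.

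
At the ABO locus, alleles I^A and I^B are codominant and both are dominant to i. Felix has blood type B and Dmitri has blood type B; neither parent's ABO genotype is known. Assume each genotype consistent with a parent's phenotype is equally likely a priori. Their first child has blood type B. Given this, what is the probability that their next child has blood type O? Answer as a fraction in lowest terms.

Possible genotypes: Felix ∈ {I^B I^B, I^B i}; Dmitri ∈ {I^B I^B, I^B i}.
Weight each parental genotype pair by prior × P(type-B child):
  I^B I^B × I^B I^B: posterior weight 4/15; P(next child type O) = 0.
  I^B I^B × I^B i: posterior weight 4/15; P(next child type O) = 0.
  I^B i × I^B I^B: posterior weight 4/15; P(next child type O) = 0.
  I^B i × I^B i: posterior weight 1/5; P(next child type O) = 1/4.
Weighted sum = 1/20.

1/20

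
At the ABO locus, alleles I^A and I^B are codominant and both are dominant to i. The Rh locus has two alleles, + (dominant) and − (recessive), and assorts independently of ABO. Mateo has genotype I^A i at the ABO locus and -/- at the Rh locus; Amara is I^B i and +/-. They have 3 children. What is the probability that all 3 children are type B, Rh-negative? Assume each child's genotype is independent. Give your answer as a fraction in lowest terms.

ABO cross I^A i × I^B i → 1/4 O, 1/4 A, 1/4 B, 1/4 AB.
Rh cross -/- × +/- → 1/2 Rh+, 1/2 Rh-; so P(type B, Rh-negative) = 1/4 × 1/2 = 1/8 per child.
All 3 independent: (1/8)^3 = 1/512.

1/512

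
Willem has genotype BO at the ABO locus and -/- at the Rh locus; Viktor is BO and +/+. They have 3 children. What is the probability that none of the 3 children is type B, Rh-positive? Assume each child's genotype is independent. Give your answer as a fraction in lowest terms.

ABO cross BO × BO → 1/4 O, 3/4 B.
Rh cross -/- × +/+ → 1 Rh+; so P(type B, Rh-positive) = 3/4 × 1 = 3/4 per child.
P(not type B, Rh-positive) = 1/4 for one child; (1/4)^3 = 1/64.

1/64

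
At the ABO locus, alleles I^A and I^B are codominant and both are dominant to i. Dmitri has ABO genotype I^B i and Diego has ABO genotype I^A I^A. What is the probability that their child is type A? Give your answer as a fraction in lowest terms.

ABO cross I^B i × I^A I^A → offspring phenotypes: 1/2 A, 1/2 AB.
So P(type A) = 1/2.

1/2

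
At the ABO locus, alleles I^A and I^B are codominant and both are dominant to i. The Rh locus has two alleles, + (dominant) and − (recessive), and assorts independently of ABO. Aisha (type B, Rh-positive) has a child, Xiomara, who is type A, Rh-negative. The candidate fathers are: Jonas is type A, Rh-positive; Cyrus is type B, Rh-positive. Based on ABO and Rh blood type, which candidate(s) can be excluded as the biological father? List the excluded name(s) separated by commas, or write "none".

A candidate is excluded only if no genotype consistent with his phenotype could produce a type A, Rh-negative child with a type B, Rh-positive mother.
Cyrus (type B, Rh+): no genotype consistent with that phenotype can produce a type-A Rh- child with a type-B mother.

Cyrus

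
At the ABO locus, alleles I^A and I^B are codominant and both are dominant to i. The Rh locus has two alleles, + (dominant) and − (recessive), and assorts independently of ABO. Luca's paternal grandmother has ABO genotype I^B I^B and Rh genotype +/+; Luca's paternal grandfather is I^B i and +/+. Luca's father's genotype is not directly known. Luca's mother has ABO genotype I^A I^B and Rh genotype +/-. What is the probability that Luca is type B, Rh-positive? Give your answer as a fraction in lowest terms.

1/2

Luca's father's ABO genotype from I^B I^B × I^B i: 1/2 I^B I^B, 1/2 I^B i.
Crossing each possibility with the mother I^A I^B and summing P(type B): 1/2·1/2 + 1/2·1/2 = 1/2.
Similarly for Rh via the father's Rh distribution: P(Rh+) = 1.
Independent loci: 1/2 × 1 = 1/2.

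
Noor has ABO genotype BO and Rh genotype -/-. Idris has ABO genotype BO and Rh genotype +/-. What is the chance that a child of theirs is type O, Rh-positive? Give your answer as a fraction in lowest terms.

1/8

ABO cross BO × BO → offspring phenotypes: 1/4 O, 3/4 B.
Rh cross -/- × +/- → 1/2 Rh+, 1/2 Rh-.
Independent loci: P(type O, Rh-positive) = 1/4 × 1/2 = 1/8.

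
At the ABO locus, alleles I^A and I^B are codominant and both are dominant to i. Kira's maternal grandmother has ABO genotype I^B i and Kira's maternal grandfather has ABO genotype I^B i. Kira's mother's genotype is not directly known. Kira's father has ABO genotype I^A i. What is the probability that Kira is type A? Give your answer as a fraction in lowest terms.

Kira's mother's ABO genotype from I^B i × I^B i: 1/4 I^B I^B, 1/2 I^B i, 1/4 i i.
Crossing each possibility with the father I^A i and summing P(type A): 1/4·0 + 1/2·1/4 + 1/4·1/2 = 1/4.

1/4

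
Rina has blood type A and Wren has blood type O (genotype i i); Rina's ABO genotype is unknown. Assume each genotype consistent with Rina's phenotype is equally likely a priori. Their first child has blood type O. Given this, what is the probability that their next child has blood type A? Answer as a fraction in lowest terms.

1/2

Possible genotypes: Rina ∈ {I^A I^A, I^A i}; Wren ∈ {i i}.
Weight each parental genotype pair by prior × P(type-O child):
  I^A i × i i: posterior weight 1; P(next child type A) = 1/2.
Weighted sum = 1/2.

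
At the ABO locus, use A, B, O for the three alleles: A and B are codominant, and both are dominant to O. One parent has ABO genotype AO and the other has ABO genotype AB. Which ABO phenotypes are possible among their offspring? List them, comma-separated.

Gametes from AO × AB give offspring ABO genotypes AA, AB, AO, BO, i.e. phenotypes A, B, AB.

A, B, AB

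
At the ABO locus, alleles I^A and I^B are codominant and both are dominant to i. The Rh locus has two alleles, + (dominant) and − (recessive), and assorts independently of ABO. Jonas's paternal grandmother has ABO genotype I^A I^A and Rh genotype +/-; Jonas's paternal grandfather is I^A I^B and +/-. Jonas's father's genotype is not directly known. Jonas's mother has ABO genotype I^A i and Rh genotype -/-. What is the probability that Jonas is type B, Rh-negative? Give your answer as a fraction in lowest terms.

1/16

Jonas's father's ABO genotype from I^A I^A × I^A I^B: 1/2 I^A I^A, 1/2 I^A I^B.
Crossing each possibility with the mother I^A i and summing P(type B): 1/2·0 + 1/2·1/4 = 1/8.
Similarly for Rh via the father's Rh distribution: P(Rh-) = 1/2.
Independent loci: 1/8 × 1/2 = 1/16.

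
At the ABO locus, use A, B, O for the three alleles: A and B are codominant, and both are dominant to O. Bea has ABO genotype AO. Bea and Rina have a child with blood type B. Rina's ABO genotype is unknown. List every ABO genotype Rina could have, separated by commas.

For each candidate genotype of Rina, check whether crossing it with AO can produce every observed child phenotype.
  AA → possible child types {A} ✗
  AB → possible child types {A, B, AB} ✓
  AO → possible child types {O, A} ✗
  BB → possible child types {B, AB} ✓
  BO → possible child types {O, A, B, AB} ✓
  OO → possible child types {O, A} ✗

AB, BB, BO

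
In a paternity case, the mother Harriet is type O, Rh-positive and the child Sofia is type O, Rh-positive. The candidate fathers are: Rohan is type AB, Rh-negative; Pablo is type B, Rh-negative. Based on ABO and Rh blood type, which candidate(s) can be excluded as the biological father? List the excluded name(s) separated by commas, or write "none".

Rohan

A candidate is excluded only if no genotype consistent with his phenotype could produce a type O, Rh-positive child with a type O, Rh-positive mother.
Rohan (type AB, Rh-): no genotype consistent with that phenotype can produce a type-O Rh+ child with a type-O mother.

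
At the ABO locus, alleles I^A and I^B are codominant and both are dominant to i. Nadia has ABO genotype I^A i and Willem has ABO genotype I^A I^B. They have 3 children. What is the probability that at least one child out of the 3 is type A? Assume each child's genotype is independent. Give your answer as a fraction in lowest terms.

7/8

ABO cross I^A i × I^A I^B → 1/2 A, 1/4 B, 1/4 AB.
So P(type A) = 1/2 per child.
P(none) = (1/2)^3 = 1/8; P(at least one) = 1 − 1/8 = 7/8.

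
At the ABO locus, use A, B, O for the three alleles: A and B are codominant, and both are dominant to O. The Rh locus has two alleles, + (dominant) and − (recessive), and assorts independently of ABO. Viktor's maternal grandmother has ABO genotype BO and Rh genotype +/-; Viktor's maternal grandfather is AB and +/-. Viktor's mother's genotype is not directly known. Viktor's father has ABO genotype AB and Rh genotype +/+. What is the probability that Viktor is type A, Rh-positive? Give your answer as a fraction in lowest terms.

Viktor's mother's ABO genotype from BO × AB: 1/4 AB, 1/4 AO, 1/4 BB, 1/4 BO.
Crossing each possibility with the father AB and summing P(type A): 1/4·1/4 + 1/4·1/2 + 1/4·0 + 1/4·1/4 = 1/4.
Similarly for Rh via the mother's Rh distribution: P(Rh+) = 1.
Independent loci: 1/4 × 1 = 1/4.

1/4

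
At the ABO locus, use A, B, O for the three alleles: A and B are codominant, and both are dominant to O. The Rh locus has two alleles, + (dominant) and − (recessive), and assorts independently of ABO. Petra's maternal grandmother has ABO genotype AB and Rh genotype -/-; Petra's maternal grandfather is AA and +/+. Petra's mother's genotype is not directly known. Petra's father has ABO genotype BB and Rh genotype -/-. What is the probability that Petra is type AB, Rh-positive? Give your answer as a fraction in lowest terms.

Petra's mother's ABO genotype from AB × AA: 1/2 AA, 1/2 AB.
Crossing each possibility with the father BB and summing P(type AB): 1/2·1 + 1/2·1/2 = 3/4.
Similarly for Rh via the mother's Rh distribution: P(Rh+) = 1/2.
Independent loci: 3/4 × 1/2 = 3/8.

3/8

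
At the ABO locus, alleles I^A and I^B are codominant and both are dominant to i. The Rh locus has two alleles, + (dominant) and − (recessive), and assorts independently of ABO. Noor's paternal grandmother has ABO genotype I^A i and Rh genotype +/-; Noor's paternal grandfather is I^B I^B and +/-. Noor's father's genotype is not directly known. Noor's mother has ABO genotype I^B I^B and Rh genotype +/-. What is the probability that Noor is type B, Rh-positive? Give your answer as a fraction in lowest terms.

9/16

Noor's father's ABO genotype from I^A i × I^B I^B: 1/2 I^A I^B, 1/2 I^B i.
Crossing each possibility with the mother I^B I^B and summing P(type B): 1/2·1/2 + 1/2·1 = 3/4.
Similarly for Rh via the father's Rh distribution: P(Rh+) = 3/4.
Independent loci: 3/4 × 3/4 = 9/16.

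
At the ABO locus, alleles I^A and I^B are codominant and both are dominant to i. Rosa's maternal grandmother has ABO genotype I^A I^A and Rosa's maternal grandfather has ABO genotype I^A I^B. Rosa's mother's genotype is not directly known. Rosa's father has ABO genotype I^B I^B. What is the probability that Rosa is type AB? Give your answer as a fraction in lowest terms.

3/4

Rosa's mother's ABO genotype from I^A I^A × I^A I^B: 1/2 I^A I^A, 1/2 I^A I^B.
Crossing each possibility with the father I^B I^B and summing P(type AB): 1/2·1 + 1/2·1/2 = 3/4.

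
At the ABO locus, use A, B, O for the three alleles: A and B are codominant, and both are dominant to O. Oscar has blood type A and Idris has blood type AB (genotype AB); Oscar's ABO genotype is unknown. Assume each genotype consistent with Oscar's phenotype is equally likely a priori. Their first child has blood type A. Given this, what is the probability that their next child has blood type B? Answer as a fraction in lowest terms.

Possible genotypes: Oscar ∈ {AA, AO}; Idris ∈ {AB}.
Weight each parental genotype pair by prior × P(type-A child):
  AA × AB: posterior weight 1/2; P(next child type B) = 0.
  AO × AB: posterior weight 1/2; P(next child type B) = 1/4.
Weighted sum = 1/8.

1/8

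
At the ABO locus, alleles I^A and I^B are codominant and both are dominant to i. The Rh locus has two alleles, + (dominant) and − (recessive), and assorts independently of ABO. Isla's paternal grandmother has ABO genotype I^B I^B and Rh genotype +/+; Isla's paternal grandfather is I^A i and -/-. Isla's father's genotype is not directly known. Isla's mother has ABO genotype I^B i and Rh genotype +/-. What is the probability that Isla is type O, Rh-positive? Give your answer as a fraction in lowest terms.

3/32

Isla's father's ABO genotype from I^B I^B × I^A i: 1/2 I^A I^B, 1/2 I^B i.
Crossing each possibility with the mother I^B i and summing P(type O): 1/2·0 + 1/2·1/4 = 1/8.
Similarly for Rh via the father's Rh distribution: P(Rh+) = 3/4.
Independent loci: 1/8 × 3/4 = 3/32.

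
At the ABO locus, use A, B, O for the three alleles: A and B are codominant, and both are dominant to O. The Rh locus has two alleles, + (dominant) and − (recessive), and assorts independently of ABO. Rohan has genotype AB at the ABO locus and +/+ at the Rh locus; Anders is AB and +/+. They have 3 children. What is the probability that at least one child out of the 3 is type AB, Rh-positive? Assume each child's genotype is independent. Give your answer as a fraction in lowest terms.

7/8

ABO cross AB × AB → 1/4 A, 1/4 B, 1/2 AB.
Rh cross +/+ × +/+ → 1 Rh+; so P(type AB, Rh-positive) = 1/2 × 1 = 1/2 per child.
P(none) = (1/2)^3 = 1/8; P(at least one) = 1 − 1/8 = 7/8.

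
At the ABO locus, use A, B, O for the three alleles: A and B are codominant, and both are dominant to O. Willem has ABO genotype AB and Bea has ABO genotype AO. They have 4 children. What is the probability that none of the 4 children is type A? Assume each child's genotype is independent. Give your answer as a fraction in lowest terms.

ABO cross AB × AO → 1/2 A, 1/4 B, 1/4 AB.
So P(type A) = 1/2 per child.
P(not type A) = 1/2 for one child; (1/2)^4 = 1/16.

1/16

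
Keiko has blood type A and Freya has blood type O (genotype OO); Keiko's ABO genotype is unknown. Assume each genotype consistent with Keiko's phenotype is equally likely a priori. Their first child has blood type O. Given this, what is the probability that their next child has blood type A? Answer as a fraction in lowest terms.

Possible genotypes: Keiko ∈ {AA, AO}; Freya ∈ {OO}.
Weight each parental genotype pair by prior × P(type-O child):
  AO × OO: posterior weight 1; P(next child type A) = 1/2.
Weighted sum = 1/2.

1/2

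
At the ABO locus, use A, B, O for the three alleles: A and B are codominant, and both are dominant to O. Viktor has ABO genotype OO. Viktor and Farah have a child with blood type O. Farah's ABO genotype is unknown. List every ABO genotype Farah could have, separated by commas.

For each candidate genotype of Farah, check whether crossing it with OO can produce every observed child phenotype.
  AA → possible child types {A} ✗
  AB → possible child types {A, B} ✗
  AO → possible child types {O, A} ✓
  BB → possible child types {B} ✗
  BO → possible child types {O, B} ✓
  OO → possible child types {O} ✓

AO, BO, OO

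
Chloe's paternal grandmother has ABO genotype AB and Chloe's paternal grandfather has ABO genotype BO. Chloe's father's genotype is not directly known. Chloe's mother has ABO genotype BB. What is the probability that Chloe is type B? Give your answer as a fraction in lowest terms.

Chloe's father's ABO genotype from AB × BO: 1/4 AB, 1/4 AO, 1/4 BB, 1/4 BO.
Crossing each possibility with the mother BB and summing P(type B): 1/4·1/2 + 1/4·1/2 + 1/4·1 + 1/4·1 = 3/4.

3/4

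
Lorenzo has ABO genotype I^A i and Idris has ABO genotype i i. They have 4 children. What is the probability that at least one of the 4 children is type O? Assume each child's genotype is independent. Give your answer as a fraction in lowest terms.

15/16

ABO cross I^A i × i i → 1/2 O, 1/2 A.
So P(type O) = 1/2 per child.
P(none) = (1/2)^4 = 1/16; P(at least one) = 1 − 1/16 = 15/16.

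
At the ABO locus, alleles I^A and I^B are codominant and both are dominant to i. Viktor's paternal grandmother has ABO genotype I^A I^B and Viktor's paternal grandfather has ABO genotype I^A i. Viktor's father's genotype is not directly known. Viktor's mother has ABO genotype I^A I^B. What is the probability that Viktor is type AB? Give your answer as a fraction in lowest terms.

3/8

Viktor's father's ABO genotype from I^A I^B × I^A i: 1/4 I^A I^A, 1/4 I^A I^B, 1/4 I^A i, 1/4 I^B i.
Crossing each possibility with the mother I^A I^B and summing P(type AB): 1/4·1/2 + 1/4·1/2 + 1/4·1/4 + 1/4·1/4 = 3/8.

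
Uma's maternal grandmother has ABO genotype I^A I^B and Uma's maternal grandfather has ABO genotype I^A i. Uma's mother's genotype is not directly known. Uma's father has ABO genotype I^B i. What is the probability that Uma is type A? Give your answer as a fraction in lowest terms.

1/4

Uma's mother's ABO genotype from I^A I^B × I^A i: 1/4 I^A I^A, 1/4 I^A I^B, 1/4 I^A i, 1/4 I^B i.
Crossing each possibility with the father I^B i and summing P(type A): 1/4·1/2 + 1/4·1/4 + 1/4·1/4 + 1/4·0 = 1/4.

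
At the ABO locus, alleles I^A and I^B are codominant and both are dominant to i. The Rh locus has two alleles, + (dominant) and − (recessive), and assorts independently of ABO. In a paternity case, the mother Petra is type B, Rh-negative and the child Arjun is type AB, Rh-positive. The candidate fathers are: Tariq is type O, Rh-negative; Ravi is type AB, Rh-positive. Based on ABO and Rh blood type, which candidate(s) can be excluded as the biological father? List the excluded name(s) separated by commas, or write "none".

Tariq

A candidate is excluded only if no genotype consistent with his phenotype could produce a type AB, Rh-positive child with a type B, Rh-negative mother.
Tariq (type O, Rh-): no genotype consistent with that phenotype can produce a type-AB Rh+ child with a type-B mother.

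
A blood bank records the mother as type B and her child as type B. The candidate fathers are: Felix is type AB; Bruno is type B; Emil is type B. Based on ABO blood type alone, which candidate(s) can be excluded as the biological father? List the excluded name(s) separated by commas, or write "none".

A candidate is excluded only if no genotype consistent with his phenotype could produce a type B child with a type B mother.
Every candidate has at least one consistent genotype combination, so none can be excluded.

none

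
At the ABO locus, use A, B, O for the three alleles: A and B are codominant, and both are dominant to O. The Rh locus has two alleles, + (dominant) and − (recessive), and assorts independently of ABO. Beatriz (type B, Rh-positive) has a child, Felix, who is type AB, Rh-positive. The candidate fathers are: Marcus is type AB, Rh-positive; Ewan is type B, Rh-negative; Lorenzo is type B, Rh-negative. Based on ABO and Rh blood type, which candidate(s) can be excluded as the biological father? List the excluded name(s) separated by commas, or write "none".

A candidate is excluded only if no genotype consistent with his phenotype could produce a type AB, Rh-positive child with a type B, Rh-positive mother.
Ewan (type B, Rh-): no genotype consistent with that phenotype can produce a type-AB Rh+ child with a type-B mother.
Lorenzo (type B, Rh-): no genotype consistent with that phenotype can produce a type-AB Rh+ child with a type-B mother.

Ewan, Lorenzo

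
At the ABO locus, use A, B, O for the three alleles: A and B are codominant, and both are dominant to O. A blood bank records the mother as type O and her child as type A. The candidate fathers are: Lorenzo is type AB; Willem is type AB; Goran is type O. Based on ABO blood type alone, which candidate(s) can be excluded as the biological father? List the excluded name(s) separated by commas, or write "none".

A candidate is excluded only if no genotype consistent with his phenotype could produce a type A child with a type O mother.
Goran (type O): no genotype consistent with that phenotype can produce a type-A child with a type-O mother.

Goran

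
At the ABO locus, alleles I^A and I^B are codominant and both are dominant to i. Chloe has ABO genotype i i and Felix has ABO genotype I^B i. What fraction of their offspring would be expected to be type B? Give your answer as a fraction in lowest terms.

1/2

ABO cross i i × I^B i → offspring phenotypes: 1/2 O, 1/2 B.
So P(type B) = 1/2.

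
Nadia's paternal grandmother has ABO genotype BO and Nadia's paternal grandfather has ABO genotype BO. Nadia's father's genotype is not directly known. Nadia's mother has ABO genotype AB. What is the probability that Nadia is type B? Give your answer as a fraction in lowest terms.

Nadia's father's ABO genotype from BO × BO: 1/4 BB, 1/2 BO, 1/4 OO.
Crossing each possibility with the mother AB and summing P(type B): 1/4·1/2 + 1/2·1/2 + 1/4·1/2 = 1/2.

1/2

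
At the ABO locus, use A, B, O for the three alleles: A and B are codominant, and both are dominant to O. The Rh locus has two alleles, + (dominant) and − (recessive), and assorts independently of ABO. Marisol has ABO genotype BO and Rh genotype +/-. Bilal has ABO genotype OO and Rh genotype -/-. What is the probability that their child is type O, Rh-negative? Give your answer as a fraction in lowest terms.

ABO cross BO × OO → offspring phenotypes: 1/2 O, 1/2 B.
Rh cross +/- × -/- → 1/2 Rh+, 1/2 Rh-.
Independent loci: P(type O, Rh-negative) = 1/2 × 1/2 = 1/4.

1/4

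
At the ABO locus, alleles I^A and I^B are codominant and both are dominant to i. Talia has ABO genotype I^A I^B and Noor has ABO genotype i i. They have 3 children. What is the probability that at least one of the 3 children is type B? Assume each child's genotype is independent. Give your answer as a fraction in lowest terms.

ABO cross I^A I^B × i i → 1/2 A, 1/2 B.
So P(type B) = 1/2 per child.
P(none) = (1/2)^3 = 1/8; P(at least one) = 1 − 1/8 = 7/8.

7/8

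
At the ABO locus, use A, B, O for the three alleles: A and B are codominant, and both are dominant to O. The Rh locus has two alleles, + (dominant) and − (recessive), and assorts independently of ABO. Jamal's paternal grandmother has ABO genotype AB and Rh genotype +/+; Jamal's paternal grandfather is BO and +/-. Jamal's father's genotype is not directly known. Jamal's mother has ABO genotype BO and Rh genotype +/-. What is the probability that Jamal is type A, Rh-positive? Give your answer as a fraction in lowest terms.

7/64

Jamal's father's ABO genotype from AB × BO: 1/4 AB, 1/4 AO, 1/4 BB, 1/4 BO.
Crossing each possibility with the mother BO and summing P(type A): 1/4·1/4 + 1/4·1/4 + 1/4·0 + 1/4·0 = 1/8.
Similarly for Rh via the father's Rh distribution: P(Rh+) = 7/8.
Independent loci: 1/8 × 7/8 = 7/64.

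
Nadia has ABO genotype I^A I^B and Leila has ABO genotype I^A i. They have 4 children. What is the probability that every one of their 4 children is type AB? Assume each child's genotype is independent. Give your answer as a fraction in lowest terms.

ABO cross I^A I^B × I^A i → 1/2 A, 1/4 B, 1/4 AB.
So P(type AB) = 1/4 per child.
All 4 independent: (1/4)^4 = 1/256.

1/256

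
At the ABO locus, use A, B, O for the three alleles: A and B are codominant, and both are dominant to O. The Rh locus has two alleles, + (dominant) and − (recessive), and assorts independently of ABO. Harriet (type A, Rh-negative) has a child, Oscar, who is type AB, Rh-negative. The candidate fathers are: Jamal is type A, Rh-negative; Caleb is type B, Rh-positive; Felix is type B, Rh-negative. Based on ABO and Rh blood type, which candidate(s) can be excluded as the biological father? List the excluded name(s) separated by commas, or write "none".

A candidate is excluded only if no genotype consistent with his phenotype could produce a type AB, Rh-negative child with a type A, Rh-negative mother.
Jamal (type A, Rh-): no genotype consistent with that phenotype can produce a type-AB Rh- child with a type-A mother.

Jamal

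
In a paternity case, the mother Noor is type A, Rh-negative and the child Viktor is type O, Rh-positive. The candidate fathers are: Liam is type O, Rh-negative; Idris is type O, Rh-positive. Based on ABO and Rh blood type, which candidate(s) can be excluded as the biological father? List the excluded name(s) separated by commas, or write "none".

A candidate is excluded only if no genotype consistent with his phenotype could produce a type O, Rh-positive child with a type A, Rh-negative mother.
Liam (type O, Rh-): no genotype consistent with that phenotype can produce a type-O Rh+ child with a type-A mother.

Liam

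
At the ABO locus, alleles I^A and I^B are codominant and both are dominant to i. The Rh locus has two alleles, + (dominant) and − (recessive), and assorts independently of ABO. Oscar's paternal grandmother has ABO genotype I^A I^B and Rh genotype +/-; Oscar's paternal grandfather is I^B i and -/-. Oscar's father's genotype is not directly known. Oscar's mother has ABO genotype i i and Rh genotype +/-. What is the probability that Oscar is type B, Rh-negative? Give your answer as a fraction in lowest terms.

3/16

Oscar's father's ABO genotype from I^A I^B × I^B i: 1/4 I^A I^B, 1/4 I^A i, 1/4 I^B I^B, 1/4 I^B i.
Crossing each possibility with the mother i i and summing P(type B): 1/4·1/2 + 1/4·0 + 1/4·1 + 1/4·1/2 = 1/2.
Similarly for Rh via the father's Rh distribution: P(Rh-) = 3/8.
Independent loci: 1/2 × 3/8 = 3/16.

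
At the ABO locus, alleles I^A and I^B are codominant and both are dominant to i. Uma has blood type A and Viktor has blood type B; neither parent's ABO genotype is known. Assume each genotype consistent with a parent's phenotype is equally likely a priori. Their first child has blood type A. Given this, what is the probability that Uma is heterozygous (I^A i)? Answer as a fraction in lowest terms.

1/3

Possible genotypes: Uma ∈ {I^A I^A, I^A i}; Viktor ∈ {I^B I^B, I^B i}.
Weight each parental genotype pair by prior × P(type-A child):
  I^A I^A × I^B i: posterior weight 2/3.
  I^A i × I^B i: posterior weight 1/3.
Sum the posterior weight over pairs where Uma is I^A i: 1/3.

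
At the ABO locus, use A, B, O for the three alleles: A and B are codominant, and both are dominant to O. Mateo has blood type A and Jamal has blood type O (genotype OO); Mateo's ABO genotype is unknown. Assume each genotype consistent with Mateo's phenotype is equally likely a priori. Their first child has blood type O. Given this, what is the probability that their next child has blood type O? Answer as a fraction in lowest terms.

Possible genotypes: Mateo ∈ {AA, AO}; Jamal ∈ {OO}.
Weight each parental genotype pair by prior × P(type-O child):
  AO × OO: posterior weight 1; P(next child type O) = 1/2.
Weighted sum = 1/2.

1/2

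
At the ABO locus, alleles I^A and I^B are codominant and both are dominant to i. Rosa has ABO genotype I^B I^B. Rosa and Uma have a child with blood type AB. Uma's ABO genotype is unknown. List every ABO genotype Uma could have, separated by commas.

I^A I^A, I^A I^B, I^A i

For each candidate genotype of Uma, check whether crossing it with I^B I^B can produce every observed child phenotype.
  I^A I^A → possible child types {AB} ✓
  I^A I^B → possible child types {B, AB} ✓
  I^A i → possible child types {B, AB} ✓
  I^B I^B → possible child types {B} ✗
  I^B i → possible child types {B} ✗
  i i → possible child types {B} ✗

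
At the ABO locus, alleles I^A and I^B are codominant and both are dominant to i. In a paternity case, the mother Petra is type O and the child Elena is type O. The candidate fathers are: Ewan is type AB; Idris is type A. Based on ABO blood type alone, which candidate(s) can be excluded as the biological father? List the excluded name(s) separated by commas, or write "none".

Ewan

A candidate is excluded only if no genotype consistent with his phenotype could produce a type O child with a type O mother.
Ewan (type AB): no genotype consistent with that phenotype can produce a type-O child with a type-O mother.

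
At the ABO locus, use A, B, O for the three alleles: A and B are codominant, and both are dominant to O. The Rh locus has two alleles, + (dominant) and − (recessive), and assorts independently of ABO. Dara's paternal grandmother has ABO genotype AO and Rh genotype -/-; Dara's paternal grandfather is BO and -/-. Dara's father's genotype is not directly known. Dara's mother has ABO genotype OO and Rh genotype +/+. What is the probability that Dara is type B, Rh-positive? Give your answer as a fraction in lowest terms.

1/4

Dara's father's ABO genotype from AO × BO: 1/4 AB, 1/4 AO, 1/4 BO, 1/4 OO.
Crossing each possibility with the mother OO and summing P(type B): 1/4·1/2 + 1/4·0 + 1/4·1/2 + 1/4·0 = 1/4.
Similarly for Rh via the father's Rh distribution: P(Rh+) = 1.
Independent loci: 1/4 × 1 = 1/4.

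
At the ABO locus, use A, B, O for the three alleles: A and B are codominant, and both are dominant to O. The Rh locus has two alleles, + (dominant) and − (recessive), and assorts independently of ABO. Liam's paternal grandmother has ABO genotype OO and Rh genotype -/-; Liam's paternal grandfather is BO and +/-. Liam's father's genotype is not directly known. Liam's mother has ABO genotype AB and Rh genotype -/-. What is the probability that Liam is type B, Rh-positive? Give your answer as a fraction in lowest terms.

1/8

Liam's father's ABO genotype from OO × BO: 1/2 BO, 1/2 OO.
Crossing each possibility with the mother AB and summing P(type B): 1/2·1/2 + 1/2·1/2 = 1/2.
Similarly for Rh via the father's Rh distribution: P(Rh+) = 1/4.
Independent loci: 1/2 × 1/4 = 1/8.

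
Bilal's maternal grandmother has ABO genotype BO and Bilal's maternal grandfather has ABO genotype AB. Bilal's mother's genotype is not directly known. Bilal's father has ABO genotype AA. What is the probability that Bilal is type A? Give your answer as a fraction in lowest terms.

1/2

Bilal's mother's ABO genotype from BO × AB: 1/4 AB, 1/4 AO, 1/4 BB, 1/4 BO.
Crossing each possibility with the father AA and summing P(type A): 1/4·1/2 + 1/4·1 + 1/4·0 + 1/4·1/2 = 1/2.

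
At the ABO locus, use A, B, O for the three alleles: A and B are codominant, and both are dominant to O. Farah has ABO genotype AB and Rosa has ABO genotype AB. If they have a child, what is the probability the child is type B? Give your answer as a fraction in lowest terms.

ABO cross AB × AB → offspring phenotypes: 1/4 A, 1/4 B, 1/2 AB.
So P(type B) = 1/4.

1/4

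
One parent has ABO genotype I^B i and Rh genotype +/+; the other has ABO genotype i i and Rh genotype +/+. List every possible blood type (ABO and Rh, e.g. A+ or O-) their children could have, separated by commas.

O+, B+

Gametes from I^B i × i i give offspring ABO genotypes I^B i, i i, i.e. phenotypes O, B.
Rh cross +/+ × +/+ → phenotypes Rh+.
Combining independently: O+, B+.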